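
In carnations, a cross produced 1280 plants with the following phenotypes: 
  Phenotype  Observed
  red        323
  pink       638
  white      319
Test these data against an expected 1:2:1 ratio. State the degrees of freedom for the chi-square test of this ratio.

2

A goodness-of-fit test with 3 phenotype classes has df = 3 − 1 = 2.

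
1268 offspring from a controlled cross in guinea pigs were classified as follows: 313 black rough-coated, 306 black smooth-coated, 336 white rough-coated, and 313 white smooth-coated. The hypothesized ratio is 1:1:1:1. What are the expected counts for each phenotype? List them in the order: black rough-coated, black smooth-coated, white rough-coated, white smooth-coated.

317, 317, 317, 317

The 1:1:1:1 ratio has 4 parts, so with N = 1268 the expected counts are:
  black rough-coated: 1268 × 1/4 = 317
  black smooth-coated: 1268 × 1/4 = 317
  white rough-coated: 1268 × 1/4 = 317
  white smooth-coated: 1268 × 1/4 = 317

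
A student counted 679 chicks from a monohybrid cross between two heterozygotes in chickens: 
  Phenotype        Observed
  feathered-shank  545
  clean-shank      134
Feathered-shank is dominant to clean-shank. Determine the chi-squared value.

10.039

For a monohybrid cross between heterozygotes with complete dominance, the expected phenotypic ratio is 3:1.
Total ratio parts = 4. Expected numbers out of 679:
  feathered-shank: 679 × 3/4 = 509.25
  clean-shank: 679 × 1/4 = 169.75
χ² = Σ (O − E)² / E
  feathered-shank: (545 − 509.25)² / 509.25 = 2.5097
  clean-shank: (134 − 169.75)² / 169.75 = 7.5291
χ² = 2.5097 + 7.5291 = 10.0388 ≈ 10.039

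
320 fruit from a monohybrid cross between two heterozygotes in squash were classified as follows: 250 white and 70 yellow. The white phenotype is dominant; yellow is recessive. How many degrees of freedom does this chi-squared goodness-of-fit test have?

For a monohybrid cross between heterozygotes with complete dominance, the expected phenotypic ratio is 3:1.
A goodness-of-fit test with 2 phenotype classes has df = 2 − 1 = 1.

1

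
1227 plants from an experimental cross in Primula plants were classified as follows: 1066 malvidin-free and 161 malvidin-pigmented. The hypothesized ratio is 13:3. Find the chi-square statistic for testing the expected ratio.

The 13:3 ratio has 16 parts, so with N = 1227 the expected counts are:
  malvidin-free: 1227 × 13/16 = 996.9375
  malvidin-pigmented: 1227 × 3/16 = 230.0625
χ² = Σ (O − E)² / E
  malvidin-free: (1066 − 996.9375)² / 996.9375 = 4.7843
  malvidin-pigmented: (161 − 230.0625)² / 230.0625 = 20.7319
χ² = 4.7843 + 20.7319 = 25.5162 ≈ 25.516

25.516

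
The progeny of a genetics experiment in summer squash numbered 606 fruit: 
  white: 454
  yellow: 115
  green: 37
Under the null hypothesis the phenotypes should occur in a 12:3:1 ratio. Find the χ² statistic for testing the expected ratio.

Expected counts for N = 606 under a 12:3:1 ratio (total parts = 16):
  white: 606 × 12/16 = 454.5
  yellow: 606 × 3/16 = 113.625
  green: 606 × 1/16 = 37.875
χ² = Σ (O − E)² / E
  white: (454 − 454.5)² / 454.5 = 0.0006
  yellow: (115 − 113.625)² / 113.625 = 0.0166
  green: (37 − 37.875)² / 37.875 = 0.0202
χ² = 0.0006 + 0.0166 + 0.0202 = 0.0374 ≈ 0.037

0.037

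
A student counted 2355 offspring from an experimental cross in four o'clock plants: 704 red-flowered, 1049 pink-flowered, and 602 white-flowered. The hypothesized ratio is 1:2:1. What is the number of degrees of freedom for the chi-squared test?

2

A goodness-of-fit test with 3 phenotype classes has df = 3 − 1 = 2.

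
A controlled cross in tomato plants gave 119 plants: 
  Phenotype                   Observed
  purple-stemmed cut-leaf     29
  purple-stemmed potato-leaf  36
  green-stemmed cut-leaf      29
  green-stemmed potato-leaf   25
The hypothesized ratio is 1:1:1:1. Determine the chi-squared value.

2.109

Total ratio parts = 4. Expected numbers out of 119:
  purple-stemmed cut-leaf: 119 × 1/4 = 29.75
  purple-stemmed potato-leaf: 119 × 1/4 = 29.75
  green-stemmed cut-leaf: 119 × 1/4 = 29.75
  green-stemmed potato-leaf: 119 × 1/4 = 29.75
χ² = Σ (O − E)² / E
  purple-stemmed cut-leaf: (29 − 29.75)² / 29.75 = 0.0189
  purple-stemmed potato-leaf: (36 − 29.75)² / 29.75 = 1.3130
  green-stemmed cut-leaf: (29 − 29.75)² / 29.75 = 0.0189
  green-stemmed potato-leaf: (25 − 29.75)² / 29.75 = 0.7584
χ² = 0.0189 + 1.3130 + 0.0189 + 0.7584 = 2.1092 ≈ 2.109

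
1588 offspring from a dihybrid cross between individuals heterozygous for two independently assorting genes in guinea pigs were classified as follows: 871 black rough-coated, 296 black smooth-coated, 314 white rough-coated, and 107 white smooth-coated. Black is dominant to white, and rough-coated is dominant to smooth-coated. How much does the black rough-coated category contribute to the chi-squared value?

A dihybrid F₂ with independent assortment and complete dominance at both loci gives a 9:3:3:1 phenotypic ratio.
Under the 9:3:3:1 hypothesis (Σ ratio = 16, N = 1588):
  black rough-coated: 1588 × 9/16 = 893.25
  black smooth-coated: 1588 × 3/16 = 297.75
  white rough-coated: 1588 × 3/16 = 297.75
  white smooth-coated: 1588 × 1/16 = 99.25
Contribution of black rough-coated: (871 − 893.25)² / 893.25 = 0.5542

0.554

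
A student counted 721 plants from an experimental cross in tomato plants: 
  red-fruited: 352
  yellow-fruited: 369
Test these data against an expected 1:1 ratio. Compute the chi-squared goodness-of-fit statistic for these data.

0.401

Expected counts for N = 721 under a 1:1 ratio (total parts = 2):
  red-fruited: 721 × 1/2 = 360.5
  yellow-fruited: 721 × 1/2 = 360.5
χ² = Σ (O − E)² / E
  red-fruited: (352 − 360.5)² / 360.5 = 0.2004
  yellow-fruited: (369 − 360.5)² / 360.5 = 0.2004
χ² = 0.2004 + 0.2004 = 0.4008 ≈ 0.401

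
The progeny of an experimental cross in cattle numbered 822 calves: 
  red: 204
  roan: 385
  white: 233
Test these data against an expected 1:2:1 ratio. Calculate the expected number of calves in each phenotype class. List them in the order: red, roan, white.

Total ratio parts = 4. Expected numbers out of 822:
  red: 822 × 1/4 = 205.5
  roan: 822 × 2/4 = 411
  white: 822 × 1/4 = 205.5

205.5, 411, 205.5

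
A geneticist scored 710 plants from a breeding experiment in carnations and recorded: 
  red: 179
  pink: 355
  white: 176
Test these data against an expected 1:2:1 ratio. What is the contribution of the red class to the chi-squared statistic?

0.013

Under the 1:2:1 hypothesis (Σ ratio = 4, N = 710):
  red: 710 × 1/4 = 177.5
  pink: 710 × 2/4 = 355
  white: 710 × 1/4 = 177.5
Contribution of red: (179 − 177.5)² / 177.5 = 0.0127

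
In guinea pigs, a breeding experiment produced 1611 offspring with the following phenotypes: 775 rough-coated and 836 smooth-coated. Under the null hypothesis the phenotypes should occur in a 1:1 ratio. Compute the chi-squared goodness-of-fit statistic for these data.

Total ratio parts = 2. Expected numbers out of 1611:
  rough-coated: 1611 × 1/2 = 805.5
  smooth-coated: 1611 × 1/2 = 805.5
χ² = Σ (O − E)² / E
  rough-coated: (775 − 805.5)² / 805.5 = 1.1549
  smooth-coated: (836 − 805.5)² / 805.5 = 1.1549
χ² = 1.1549 + 1.1549 = 2.3098 ≈ 2.310

2.310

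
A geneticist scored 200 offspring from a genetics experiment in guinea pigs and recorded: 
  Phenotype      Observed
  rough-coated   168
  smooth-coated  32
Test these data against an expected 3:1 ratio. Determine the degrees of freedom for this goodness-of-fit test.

A goodness-of-fit test with 2 phenotype classes has df = 2 − 1 = 1.

1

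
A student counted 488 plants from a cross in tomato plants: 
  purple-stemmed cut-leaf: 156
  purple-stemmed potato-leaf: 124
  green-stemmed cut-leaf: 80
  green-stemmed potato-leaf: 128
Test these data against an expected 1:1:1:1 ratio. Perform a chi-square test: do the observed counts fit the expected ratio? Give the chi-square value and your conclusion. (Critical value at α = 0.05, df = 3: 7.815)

Total ratio parts = 4. Expected numbers out of 488:
  purple-stemmed cut-leaf: 488 × 1/4 = 122
  purple-stemmed potato-leaf: 488 × 1/4 = 122
  green-stemmed cut-leaf: 488 × 1/4 = 122
  green-stemmed potato-leaf: 488 × 1/4 = 122
χ² = Σ (O − E)² / E
  purple-stemmed cut-leaf: (156 − 122)² / 122 = 9.4754
  purple-stemmed potato-leaf: (124 − 122)² / 122 = 0.0328
  green-stemmed cut-leaf: (80 − 122)² / 122 = 14.4590
  green-stemmed potato-leaf: (128 − 122)² / 122 = 0.2951
χ² = 9.4754 + 0.0328 + 14.4590 + 0.2951 = 24.2623 ≈ 24.262
Degrees of freedom = 4 − 1 = 3; critical value at α = 0.05 is 7.815.
Since 24.262 > 7.815, we reject the null hypothesis — the data do not fit the 1:1:1:1 ratio.

24.262; not consistent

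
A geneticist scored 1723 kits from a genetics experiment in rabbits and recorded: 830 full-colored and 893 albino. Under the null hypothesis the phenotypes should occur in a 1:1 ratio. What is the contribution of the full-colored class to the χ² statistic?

1.152

Under the 1:1 hypothesis (Σ ratio = 2, N = 1723):
  full-colored: 1723 × 1/2 = 861.5
  albino: 1723 × 1/2 = 861.5
Contribution of full-colored: (830 − 861.5)² / 861.5 = 1.1518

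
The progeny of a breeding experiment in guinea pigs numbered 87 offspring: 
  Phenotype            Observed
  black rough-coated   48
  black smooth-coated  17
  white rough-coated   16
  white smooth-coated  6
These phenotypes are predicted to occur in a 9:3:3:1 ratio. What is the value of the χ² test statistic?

0.111

The 9:3:3:1 ratio has 16 parts, so with N = 87 the expected counts are:
  black rough-coated: 87 × 9/16 = 48.9375
  black smooth-coated: 87 × 3/16 = 16.3125
  white rough-coated: 87 × 3/16 = 16.3125
  white smooth-coated: 87 × 1/16 = 5.4375
χ² = Σ (O − E)² / E
  black rough-coated: (48 − 48.9375)² / 48.9375 = 0.0180
  black smooth-coated: (17 − 16.3125)² / 16.3125 = 0.0290
  white rough-coated: (16 − 16.3125)² / 16.3125 = 0.0060
  white smooth-coated: (6 − 5.4375)² / 5.4375 = 0.0582
χ² = 0.0180 + 0.0290 + 0.0060 + 0.0582 = 0.1112 ≈ 0.111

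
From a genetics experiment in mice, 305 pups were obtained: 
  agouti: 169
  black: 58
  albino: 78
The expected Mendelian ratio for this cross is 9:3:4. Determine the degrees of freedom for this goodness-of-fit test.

2

A goodness-of-fit test with 3 phenotype classes has df = 3 − 1 = 2.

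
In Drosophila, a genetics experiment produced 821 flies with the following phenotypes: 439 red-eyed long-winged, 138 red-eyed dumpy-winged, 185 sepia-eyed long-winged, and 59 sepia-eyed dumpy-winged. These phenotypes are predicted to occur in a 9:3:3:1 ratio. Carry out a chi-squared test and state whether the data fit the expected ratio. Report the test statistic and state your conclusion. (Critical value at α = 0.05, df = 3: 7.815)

Total ratio parts = 16. Expected numbers out of 821:
  red-eyed long-winged: 821 × 9/16 = 461.8125
  red-eyed dumpy-winged: 821 × 3/16 = 153.9375
  sepia-eyed long-winged: 821 × 3/16 = 153.9375
  sepia-eyed dumpy-winged: 821 × 1/16 = 51.3125
χ² = Σ (O − E)² / E
  red-eyed long-winged: (439 − 461.8125)² / 461.8125 = 1.1269
  red-eyed dumpy-winged: (138 − 153.9375)² / 153.9375 = 1.6500
  sepia-eyed long-winged: (185 − 153.9375)² / 153.9375 = 6.2680
  sepia-eyed dumpy-winged: (59 − 51.3125)² / 51.3125 = 1.1517
χ² = 1.1269 + 1.6500 + 6.2680 + 1.1517 = 10.1966 ≈ 10.197
Degrees of freedom = 4 − 1 = 3; critical value at α = 0.05 is 7.815.
Since 10.197 > 7.815, we reject the null hypothesis — the data do not fit the 9:3:3:1 ratio.

10.197; not consistent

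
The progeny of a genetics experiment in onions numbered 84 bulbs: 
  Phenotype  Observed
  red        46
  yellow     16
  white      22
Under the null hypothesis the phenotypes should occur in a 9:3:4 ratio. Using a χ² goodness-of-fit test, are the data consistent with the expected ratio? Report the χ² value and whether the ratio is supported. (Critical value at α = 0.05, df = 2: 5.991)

The 9:3:4 ratio has 16 parts, so with N = 84 the expected counts are:
  red: 84 × 9/16 = 47.25
  yellow: 84 × 3/16 = 15.75
  white: 84 × 4/16 = 21
χ² = Σ (O − E)² / E
  red: (46 − 47.25)² / 47.25 = 0.0331
  yellow: (16 − 15.75)² / 15.75 = 0.0040
  white: (22 − 21)² / 21 = 0.0476
χ² = 0.0331 + 0.0040 + 0.0476 = 0.0847 ≈ 0.085
Degrees of freedom = 3 − 1 = 2; critical value at α = 0.05 is 5.991.
Since 0.085 < 5.991, we fail to reject the null hypothesis — the data are consistent with the 9:3:4 ratio.

0.085; consistent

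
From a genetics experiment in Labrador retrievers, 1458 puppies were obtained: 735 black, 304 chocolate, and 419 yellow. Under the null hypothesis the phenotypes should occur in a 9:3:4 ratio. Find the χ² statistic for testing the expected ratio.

Expected counts for N = 1458 under a 9:3:4 ratio (total parts = 16):
  black: 1458 × 9/16 = 820.125
  chocolate: 1458 × 3/16 = 273.375
  yellow: 1458 × 4/16 = 364.5
χ² = Σ (O − E)² / E
  black: (735 − 820.125)² / 820.125 = 8.8356
  chocolate: (304 − 273.375)² / 273.375 = 3.4308
  yellow: (419 − 364.5)² / 364.5 = 8.1488
χ² = 8.8356 + 3.4308 + 8.1488 = 20.4152 ≈ 20.415

20.415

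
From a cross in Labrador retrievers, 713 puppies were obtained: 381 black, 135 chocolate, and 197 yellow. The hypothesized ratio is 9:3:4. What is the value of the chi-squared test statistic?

Expected counts for N = 713 under a 9:3:4 ratio (total parts = 16):
  black: 713 × 9/16 = 401.0625
  chocolate: 713 × 3/16 = 133.6875
  yellow: 713 × 4/16 = 178.25
χ² = Σ (O − E)² / E
  black: (381 − 401.0625)² / 401.0625 = 1.0036
  chocolate: (135 − 133.6875)² / 133.6875 = 0.0129
  yellow: (197 − 178.25)² / 178.25 = 1.9723
χ² = 1.0036 + 0.0129 + 1.9723 = 2.9888 ≈ 2.989

2.989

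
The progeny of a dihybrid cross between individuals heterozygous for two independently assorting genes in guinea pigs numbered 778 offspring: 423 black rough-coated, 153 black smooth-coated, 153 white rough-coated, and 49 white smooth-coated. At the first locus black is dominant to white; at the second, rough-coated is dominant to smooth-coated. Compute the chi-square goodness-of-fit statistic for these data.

A dihybrid F₂ with independent assortment and complete dominance at both loci gives a 9:3:3:1 phenotypic ratio.
The 9:3:3:1 ratio has 16 parts, so with N = 778 the expected counts are:
  black rough-coated: 778 × 9/16 = 437.625
  black smooth-coated: 778 × 3/16 = 145.875
  white rough-coated: 778 × 3/16 = 145.875
  white smooth-coated: 778 × 1/16 = 48.625
χ² = Σ (O − E)² / E
  black rough-coated: (423 − 437.625)² / 437.625 = 0.4888
  black smooth-coated: (153 − 145.875)² / 145.875 = 0.3480
  white rough-coated: (153 − 145.875)² / 145.875 = 0.3480
  white smooth-coated: (49 − 48.625)² / 48.625 = 0.0029
χ² = 0.4888 + 0.3480 + 0.3480 + 0.0029 = 1.1877 ≈ 1.188

1.188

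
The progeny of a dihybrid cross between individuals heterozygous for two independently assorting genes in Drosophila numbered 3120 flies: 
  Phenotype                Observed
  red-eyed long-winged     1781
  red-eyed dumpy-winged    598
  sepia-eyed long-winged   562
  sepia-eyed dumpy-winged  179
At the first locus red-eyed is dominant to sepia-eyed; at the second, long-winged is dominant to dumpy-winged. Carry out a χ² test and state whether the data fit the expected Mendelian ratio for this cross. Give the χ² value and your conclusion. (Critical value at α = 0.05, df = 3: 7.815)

A dihybrid F₂ with independent assortment and complete dominance at both loci gives a 9:3:3:1 phenotypic ratio.
Under the 9:3:3:1 hypothesis (Σ ratio = 16, N = 3120):
  red-eyed long-winged: 3120 × 9/16 = 1755
  red-eyed dumpy-winged: 3120 × 3/16 = 585
  sepia-eyed long-winged: 3120 × 3/16 = 585
  sepia-eyed dumpy-winged: 3120 × 1/16 = 195
χ² = Σ (O − E)² / E
  red-eyed long-winged: (1781 − 1755)² / 1755 = 0.3852
  red-eyed dumpy-winged: (598 − 585)² / 585 = 0.2889
  sepia-eyed long-winged: (562 − 585)² / 585 = 0.9043
  sepia-eyed dumpy-winged: (179 − 195)² / 195 = 1.3128
χ² = 0.3852 + 0.2889 + 0.9043 + 1.3128 = 2.8912 ≈ 2.891
Degrees of freedom = 4 − 1 = 3; critical value at α = 0.05 is 7.815.
Since 2.891 < 7.815, we fail to reject the null hypothesis — the data are consistent with the 9:3:3:1 ratio.

2.891; consistent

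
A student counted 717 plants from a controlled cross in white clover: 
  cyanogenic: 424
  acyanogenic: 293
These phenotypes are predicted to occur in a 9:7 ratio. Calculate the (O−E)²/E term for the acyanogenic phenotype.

1.364

Total ratio parts = 16. Expected numbers out of 717:
  cyanogenic: 717 × 9/16 = 403.3125
  acyanogenic: 717 × 7/16 = 313.6875
Contribution of acyanogenic: (293 − 313.6875)² / 313.6875 = 1.3643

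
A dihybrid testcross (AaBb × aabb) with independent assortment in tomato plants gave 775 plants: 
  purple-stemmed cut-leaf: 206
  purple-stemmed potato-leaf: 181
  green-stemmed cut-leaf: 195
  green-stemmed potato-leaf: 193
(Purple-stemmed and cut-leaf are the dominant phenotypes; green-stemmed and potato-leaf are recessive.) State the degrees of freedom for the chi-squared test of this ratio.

3

A dihybrid testcross with independent assortment gives a 1:1:1:1 ratio.
A goodness-of-fit test with 4 phenotype classes has df = 4 − 1 = 3.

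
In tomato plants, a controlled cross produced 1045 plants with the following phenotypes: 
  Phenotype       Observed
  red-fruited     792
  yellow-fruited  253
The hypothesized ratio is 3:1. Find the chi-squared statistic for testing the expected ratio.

The 3:1 ratio has 4 parts, so with N = 1045 the expected counts are:
  red-fruited: 1045 × 3/4 = 783.75
  yellow-fruited: 1045 × 1/4 = 261.25
χ² = Σ (O − E)² / E
  red-fruited: (792 − 783.75)² / 783.75 = 0.0868
  yellow-fruited: (253 − 261.25)² / 261.25 = 0.2605
χ² = 0.0868 + 0.2605 = 0.3473 ≈ 0.347

0.347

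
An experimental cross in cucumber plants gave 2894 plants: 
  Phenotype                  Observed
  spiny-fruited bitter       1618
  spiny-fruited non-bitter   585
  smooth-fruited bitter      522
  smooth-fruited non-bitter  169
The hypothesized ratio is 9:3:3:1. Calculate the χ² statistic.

4.933

Total ratio parts = 16. Expected numbers out of 2894:
  spiny-fruited bitter: 2894 × 9/16 = 1627.875
  spiny-fruited non-bitter: 2894 × 3/16 = 542.625
  smooth-fruited bitter: 2894 × 3/16 = 542.625
  smooth-fruited non-bitter: 2894 × 1/16 = 180.875
χ² = Σ (O − E)² / E
  spiny-fruited bitter: (1618 − 1627.875)² / 1627.875 = 0.0599
  spiny-fruited non-bitter: (585 − 542.625)² / 542.625 = 3.3092
  smooth-fruited bitter: (522 − 542.625)² / 542.625 = 0.7839
  smooth-fruited non-bitter: (169 − 180.875)² / 180.875 = 0.7796
χ² = 0.0599 + 3.3092 + 0.7839 + 0.7796 = 4.9326 ≈ 4.933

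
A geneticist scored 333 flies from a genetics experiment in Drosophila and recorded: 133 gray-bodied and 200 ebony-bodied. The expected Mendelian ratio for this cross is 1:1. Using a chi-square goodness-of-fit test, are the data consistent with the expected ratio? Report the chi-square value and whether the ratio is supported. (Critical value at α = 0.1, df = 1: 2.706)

13.480; not consistent

The 1:1 ratio has 2 parts, so with N = 333 the expected counts are:
  gray-bodied: 333 × 1/2 = 166.5
  ebony-bodied: 333 × 1/2 = 166.5
χ² = Σ (O − E)² / E
  gray-bodied: (133 − 166.5)² / 166.5 = 6.7402
  ebony-bodied: (200 − 166.5)² / 166.5 = 6.7402
χ² = 6.7402 + 6.7402 = 13.4804 ≈ 13.480
Degrees of freedom = 2 − 1 = 1; critical value at α = 0.1 is 2.706.
Since 13.480 > 2.706, we reject the null hypothesis — the data do not fit the 1:1 ratio.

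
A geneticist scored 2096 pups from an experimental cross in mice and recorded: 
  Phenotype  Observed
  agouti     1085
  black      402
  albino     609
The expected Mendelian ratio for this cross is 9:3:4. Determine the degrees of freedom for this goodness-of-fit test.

A goodness-of-fit test with 3 phenotype classes has df = 3 − 1 = 2.

2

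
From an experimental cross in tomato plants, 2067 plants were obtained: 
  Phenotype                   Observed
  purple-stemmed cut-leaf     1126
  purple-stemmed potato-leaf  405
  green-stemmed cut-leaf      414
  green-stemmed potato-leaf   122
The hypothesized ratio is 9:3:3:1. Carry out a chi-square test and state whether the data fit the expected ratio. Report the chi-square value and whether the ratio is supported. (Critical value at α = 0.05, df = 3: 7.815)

4.146; consistent

Total ratio parts = 16. Expected numbers out of 2067:
  purple-stemmed cut-leaf: 2067 × 9/16 = 1162.6875
  purple-stemmed potato-leaf: 2067 × 3/16 = 387.5625
  green-stemmed cut-leaf: 2067 × 3/16 = 387.5625
  green-stemmed potato-leaf: 2067 × 1/16 = 129.1875
χ² = Σ (O − E)² / E
  purple-stemmed cut-leaf: (1126 − 1162.6875)² / 1162.6875 = 1.1576
  purple-stemmed potato-leaf: (405 − 387.5625)² / 387.5625 = 0.7846
  green-stemmed cut-leaf: (414 − 387.5625)² / 387.5625 = 1.8034
  green-stemmed potato-leaf: (122 − 129.1875)² / 129.1875 = 0.3999
χ² = 1.1576 + 0.7846 + 1.8034 + 0.3999 = 4.1455 ≈ 4.146
Degrees of freedom = 4 − 1 = 3; critical value at α = 0.05 is 7.815.
Since 4.146 < 7.815, we fail to reject the null hypothesis — the data are consistent with the 9:3:3:1 ratio.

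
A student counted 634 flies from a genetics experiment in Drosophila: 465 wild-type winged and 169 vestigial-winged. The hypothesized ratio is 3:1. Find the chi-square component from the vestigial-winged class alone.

Under the 3:1 hypothesis (Σ ratio = 4, N = 634):
  wild-type winged: 634 × 3/4 = 475.5
  vestigial-winged: 634 × 1/4 = 158.5
Contribution of vestigial-winged: (169 − 158.5)² / 158.5 = 0.6956

0.696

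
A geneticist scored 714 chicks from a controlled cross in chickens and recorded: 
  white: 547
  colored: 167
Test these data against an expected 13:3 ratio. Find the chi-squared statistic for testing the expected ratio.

10.088

The 13:3 ratio has 16 parts, so with N = 714 the expected counts are:
  white: 714 × 13/16 = 580.125
  colored: 714 × 3/16 = 133.875
χ² = Σ (O − E)² / E
  white: (547 − 580.125)² / 580.125 = 1.8914
  colored: (167 − 133.875)² / 133.875 = 8.1962
χ² = 1.8914 + 8.1962 = 10.0876 ≈ 10.088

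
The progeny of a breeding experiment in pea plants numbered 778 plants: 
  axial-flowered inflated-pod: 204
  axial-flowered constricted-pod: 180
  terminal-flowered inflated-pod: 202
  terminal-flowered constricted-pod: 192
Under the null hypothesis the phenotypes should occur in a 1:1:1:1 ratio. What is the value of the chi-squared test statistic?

Total ratio parts = 4. Expected numbers out of 778:
  axial-flowered inflated-pod: 778 × 1/4 = 194.5
  axial-flowered constricted-pod: 778 × 1/4 = 194.5
  terminal-flowered inflated-pod: 778 × 1/4 = 194.5
  terminal-flowered constricted-pod: 778 × 1/4 = 194.5
χ² = Σ (O − E)² / E
  axial-flowered inflated-pod: (204 − 194.5)² / 194.5 = 0.4640
  axial-flowered constricted-pod: (180 − 194.5)² / 194.5 = 1.0810
  terminal-flowered inflated-pod: (202 − 194.5)² / 194.5 = 0.2892
  terminal-flowered constricted-pod: (192 − 194.5)² / 194.5 = 0.0321
χ² = 0.4640 + 1.0810 + 0.2892 + 0.0321 = 1.8663 ≈ 1.866

1.866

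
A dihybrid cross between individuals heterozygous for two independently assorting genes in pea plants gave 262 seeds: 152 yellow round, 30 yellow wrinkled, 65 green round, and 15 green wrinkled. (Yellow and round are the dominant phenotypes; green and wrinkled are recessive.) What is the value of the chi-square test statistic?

12.836

A dihybrid F₂ with independent assortment and complete dominance at both loci gives a 9:3:3:1 phenotypic ratio.
Under the 9:3:3:1 hypothesis (Σ ratio = 16, N = 262):
  yellow round: 262 × 9/16 = 147.375
  yellow wrinkled: 262 × 3/16 = 49.125
  green round: 262 × 3/16 = 49.125
  green wrinkled: 262 × 1/16 = 16.375
χ² = Σ (O − E)² / E
  yellow round: (152 − 147.375)² / 147.375 = 0.1451
  yellow wrinkled: (30 − 49.125)² / 49.125 = 7.4456
  green round: (65 − 49.125)² / 49.125 = 5.1301
  green wrinkled: (15 − 16.375)² / 16.375 = 0.1155
χ² = 0.1451 + 7.4456 + 5.1301 + 0.1155 = 12.8363 ≈ 12.836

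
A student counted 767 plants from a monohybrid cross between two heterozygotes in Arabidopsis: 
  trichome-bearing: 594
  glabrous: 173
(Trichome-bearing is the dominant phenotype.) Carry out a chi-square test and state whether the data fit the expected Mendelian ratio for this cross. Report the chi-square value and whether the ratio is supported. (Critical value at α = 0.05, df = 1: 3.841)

2.445; consistent

For a monohybrid cross between heterozygotes with complete dominance, the expected phenotypic ratio is 3:1.
The 3:1 ratio has 4 parts, so with N = 767 the expected counts are:
  trichome-bearing: 767 × 3/4 = 575.25
  glabrous: 767 × 1/4 = 191.75
χ² = Σ (O − E)² / E
  trichome-bearing: (594 − 575.25)² / 575.25 = 0.6111
  glabrous: (173 − 191.75)² / 191.75 = 1.8334
χ² = 0.6111 + 1.8334 = 2.4445 ≈ 2.445
Degrees of freedom = 2 − 1 = 1; critical value at α = 0.05 is 3.841.
Since 2.445 < 3.841, we fail to reject the null hypothesis — the data are consistent with the 3:1 ratio.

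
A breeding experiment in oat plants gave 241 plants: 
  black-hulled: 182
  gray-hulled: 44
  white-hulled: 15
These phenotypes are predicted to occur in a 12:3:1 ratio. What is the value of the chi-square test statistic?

0.040

The 12:3:1 ratio has 16 parts, so with N = 241 the expected counts are:
  black-hulled: 241 × 12/16 = 180.75
  gray-hulled: 241 × 3/16 = 45.1875
  white-hulled: 241 × 1/16 = 15.0625
χ² = Σ (O − E)² / E
  black-hulled: (182 − 180.75)² / 180.75 = 0.0086
  gray-hulled: (44 − 45.1875)² / 45.1875 = 0.0312
  white-hulled: (15 − 15.0625)² / 15.0625 = 0.0003
χ² = 0.0086 + 0.0312 + 0.0003 = 0.0401 ≈ 0.040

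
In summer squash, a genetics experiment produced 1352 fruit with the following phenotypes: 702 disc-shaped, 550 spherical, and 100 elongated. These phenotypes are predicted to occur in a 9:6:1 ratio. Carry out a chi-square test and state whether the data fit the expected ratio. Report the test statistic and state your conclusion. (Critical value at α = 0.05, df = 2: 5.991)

The 9:6:1 ratio has 16 parts, so with N = 1352 the expected counts are:
  disc-shaped: 1352 × 9/16 = 760.5
  spherical: 1352 × 6/16 = 507
  elongated: 1352 × 1/16 = 84.5
χ² = Σ (O − E)² / E
  disc-shaped: (702 − 760.5)² / 760.5 = 4.5000
  spherical: (550 − 507)² / 507 = 3.6469
  elongated: (100 − 84.5)² / 84.5 = 2.8432
χ² = 4.5000 + 3.6469 + 2.8432 = 10.9901 ≈ 10.990
Degrees of freedom = 3 − 1 = 2; critical value at α = 0.05 is 5.991.
Since 10.990 > 5.991, we reject the null hypothesis — the data do not fit the 9:6:1 ratio.

10.990; not consistent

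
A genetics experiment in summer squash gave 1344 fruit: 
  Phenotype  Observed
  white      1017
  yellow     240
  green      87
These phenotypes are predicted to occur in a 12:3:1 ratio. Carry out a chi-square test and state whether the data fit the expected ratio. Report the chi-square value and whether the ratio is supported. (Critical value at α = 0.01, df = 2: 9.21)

Total ratio parts = 16. Expected numbers out of 1344:
  white: 1344 × 12/16 = 1008
  yellow: 1344 × 3/16 = 252
  green: 1344 × 1/16 = 84
χ² = Σ (O − E)² / E
  white: (1017 − 1008)² / 1008 = 0.0804
  yellow: (240 − 252)² / 252 = 0.5714
  green: (87 − 84)² / 84 = 0.1071
χ² = 0.0804 + 0.5714 + 0.1071 = 0.7589 ≈ 0.759
Degrees of freedom = 3 − 1 = 2; critical value at α = 0.01 is 9.21.
Since 0.759 < 9.21, we fail to reject the null hypothesis — the data are consistent with the 12:3:1 ratio.

0.759; consistent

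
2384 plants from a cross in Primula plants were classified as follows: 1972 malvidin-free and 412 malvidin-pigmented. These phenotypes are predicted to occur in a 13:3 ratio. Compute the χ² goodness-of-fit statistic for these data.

Total ratio parts = 16. Expected numbers out of 2384:
  malvidin-free: 2384 × 13/16 = 1937
  malvidin-pigmented: 2384 × 3/16 = 447
χ² = Σ (O − E)² / E
  malvidin-free: (1972 − 1937)² / 1937 = 0.6324
  malvidin-pigmented: (412 − 447)² / 447 = 2.7405
χ² = 0.6324 + 2.7405 = 3.3729 ≈ 3.373

3.373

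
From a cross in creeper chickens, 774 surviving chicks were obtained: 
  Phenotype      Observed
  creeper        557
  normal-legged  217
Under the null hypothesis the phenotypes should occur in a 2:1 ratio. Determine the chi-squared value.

9.773

Under the 2:1 hypothesis (Σ ratio = 3, N = 774):
  creeper: 774 × 2/3 = 516
  normal-legged: 774 × 1/3 = 258
χ² = Σ (O − E)² / E
  creeper: (557 − 516)² / 516 = 3.2578
  normal-legged: (217 − 258)² / 258 = 6.5155
χ² = 3.2578 + 6.5155 = 9.7733 ≈ 9.773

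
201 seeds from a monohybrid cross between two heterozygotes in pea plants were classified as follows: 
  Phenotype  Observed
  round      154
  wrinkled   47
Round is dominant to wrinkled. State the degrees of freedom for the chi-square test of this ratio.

1

For a monohybrid cross between heterozygotes with complete dominance, the expected phenotypic ratio is 3:1.
A goodness-of-fit test with 2 phenotype classes has df = 2 − 1 = 1.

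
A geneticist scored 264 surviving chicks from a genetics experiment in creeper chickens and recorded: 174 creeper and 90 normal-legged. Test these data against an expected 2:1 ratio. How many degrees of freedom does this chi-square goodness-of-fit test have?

1

A goodness-of-fit test with 2 phenotype classes has df = 2 − 1 = 1.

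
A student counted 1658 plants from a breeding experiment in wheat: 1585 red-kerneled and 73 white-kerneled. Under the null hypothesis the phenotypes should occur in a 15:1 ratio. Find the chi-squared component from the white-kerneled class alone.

Expected counts for N = 1658 under a 15:1 ratio (total parts = 16):
  red-kerneled: 1658 × 15/16 = 1554.375
  white-kerneled: 1658 × 1/16 = 103.625
Contribution of white-kerneled: (73 − 103.625)² / 103.625 = 9.0508

9.051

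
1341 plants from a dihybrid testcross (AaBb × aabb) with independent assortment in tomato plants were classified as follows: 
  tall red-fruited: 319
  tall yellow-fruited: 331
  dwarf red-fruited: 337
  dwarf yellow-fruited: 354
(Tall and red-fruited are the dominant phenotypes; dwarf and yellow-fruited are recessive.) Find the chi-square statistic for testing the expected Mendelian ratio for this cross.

1.899

A dihybrid testcross with independent assortment gives a 1:1:1:1 ratio.
Total ratio parts = 4. Expected numbers out of 1341:
  tall red-fruited: 1341 × 1/4 = 335.25
  tall yellow-fruited: 1341 × 1/4 = 335.25
  dwarf red-fruited: 1341 × 1/4 = 335.25
  dwarf yellow-fruited: 1341 × 1/4 = 335.25
χ² = Σ (O − E)² / E
  tall red-fruited: (319 − 335.25)² / 335.25 = 0.7877
  tall yellow-fruited: (331 − 335.25)² / 335.25 = 0.0539
  dwarf red-fruited: (337 − 335.25)² / 335.25 = 0.0091
  dwarf yellow-fruited: (354 − 335.25)² / 335.25 = 1.0487
χ² = 0.7877 + 0.0539 + 0.0091 + 1.0487 = 1.8994 ≈ 1.899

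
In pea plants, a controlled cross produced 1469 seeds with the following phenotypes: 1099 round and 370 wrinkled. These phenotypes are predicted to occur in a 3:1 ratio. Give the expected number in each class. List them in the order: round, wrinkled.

1101.75, 367.25

Total ratio parts = 4. Expected numbers out of 1469:
  round: 1469 × 3/4 = 1101.75
  wrinkled: 1469 × 1/4 = 367.25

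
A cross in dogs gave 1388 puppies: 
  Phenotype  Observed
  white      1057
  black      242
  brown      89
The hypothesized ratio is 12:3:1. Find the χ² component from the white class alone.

Total ratio parts = 16. Expected numbers out of 1388:
  white: 1388 × 12/16 = 1041
  black: 1388 × 3/16 = 260.25
  brown: 1388 × 1/16 = 86.75
Contribution of white: (1057 − 1041)² / 1041 = 0.2459

0.246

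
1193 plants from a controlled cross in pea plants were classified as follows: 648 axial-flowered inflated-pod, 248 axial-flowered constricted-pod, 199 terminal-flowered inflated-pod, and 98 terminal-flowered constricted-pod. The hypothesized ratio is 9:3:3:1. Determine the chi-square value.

13.527

The 9:3:3:1 ratio has 16 parts, so with N = 1193 the expected counts are:
  axial-flowered inflated-pod: 1193 × 9/16 = 671.0625
  axial-flowered constricted-pod: 1193 × 3/16 = 223.6875
  terminal-flowered inflated-pod: 1193 × 3/16 = 223.6875
  terminal-flowered constricted-pod: 1193 × 1/16 = 74.5625
χ² = Σ (O − E)² / E
  axial-flowered inflated-pod: (648 − 671.0625)² / 671.0625 = 0.7926
  axial-flowered constricted-pod: (248 − 223.6875)² / 223.6875 = 2.6425
  terminal-flowered inflated-pod: (199 − 223.6875)² / 223.6875 = 2.7247
  terminal-flowered constricted-pod: (98 − 74.5625)² / 74.5625 = 7.3672
χ² = 0.7926 + 2.6425 + 2.7247 + 7.3672 = 13.527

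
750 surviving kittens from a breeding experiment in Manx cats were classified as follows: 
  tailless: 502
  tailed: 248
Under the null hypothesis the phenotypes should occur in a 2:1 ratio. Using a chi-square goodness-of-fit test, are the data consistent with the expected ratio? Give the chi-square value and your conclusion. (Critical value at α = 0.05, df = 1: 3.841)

Total ratio parts = 3. Expected numbers out of 750:
  tailless: 750 × 2/3 = 500
  tailed: 750 × 1/3 = 250
χ² = Σ (O − E)² / E
  tailless: (502 − 500)² / 500 = 0.0080
  tailed: (248 − 250)² / 250 = 0.0160
χ² = 0.0080 + 0.0160 = 0.024
Degrees of freedom = 2 − 1 = 1; critical value at α = 0.05 is 3.841.
Since 0.024 < 3.841, we fail to reject the null hypothesis — the data are consistent with the 2:1 ratio.

0.024; consistent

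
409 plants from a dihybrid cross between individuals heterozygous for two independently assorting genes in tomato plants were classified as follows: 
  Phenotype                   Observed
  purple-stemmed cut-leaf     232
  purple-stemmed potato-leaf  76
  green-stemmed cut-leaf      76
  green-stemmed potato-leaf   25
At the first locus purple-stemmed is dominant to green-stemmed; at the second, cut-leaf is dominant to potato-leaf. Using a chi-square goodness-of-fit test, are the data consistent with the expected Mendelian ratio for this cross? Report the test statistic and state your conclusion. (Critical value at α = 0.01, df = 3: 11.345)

A dihybrid F₂ with independent assortment and complete dominance at both loci gives a 9:3:3:1 phenotypic ratio.
The 9:3:3:1 ratio has 16 parts, so with N = 409 the expected counts are:
  purple-stemmed cut-leaf: 409 × 9/16 = 230.0625
  purple-stemmed potato-leaf: 409 × 3/16 = 76.6875
  green-stemmed cut-leaf: 409 × 3/16 = 76.6875
  green-stemmed potato-leaf: 409 × 1/16 = 25.5625
χ² = Σ (O − E)² / E
  purple-stemmed cut-leaf: (232 − 230.0625)² / 230.0625 = 0.0163
  purple-stemmed potato-leaf: (76 − 76.6875)² / 76.6875 = 0.0062
  green-stemmed cut-leaf: (76 − 76.6875)² / 76.6875 = 0.0062
  green-stemmed potato-leaf: (25 − 25.5625)² / 25.5625 = 0.0124
χ² = 0.0163 + 0.0062 + 0.0062 + 0.0124 = 0.0411 ≈ 0.041
Degrees of freedom = 4 − 1 = 3; critical value at α = 0.01 is 11.345.
Since 0.041 < 11.345, we fail to reject the null hypothesis — the data are consistent with the 9:3:3:1 ratio.

0.041; consistent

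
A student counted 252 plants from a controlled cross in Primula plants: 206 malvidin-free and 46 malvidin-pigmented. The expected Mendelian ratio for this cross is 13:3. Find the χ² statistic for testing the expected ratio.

0.041

Expected counts for N = 252 under a 13:3 ratio (total parts = 16):
  malvidin-free: 252 × 13/16 = 204.75
  malvidin-pigmented: 252 × 3/16 = 47.25
χ² = Σ (O − E)² / E
  malvidin-free: (206 − 204.75)² / 204.75 = 0.0076
  malvidin-pigmented: (46 − 47.25)² / 47.25 = 0.0331
χ² = 0.0076 + 0.0331 = 0.0407 ≈ 0.041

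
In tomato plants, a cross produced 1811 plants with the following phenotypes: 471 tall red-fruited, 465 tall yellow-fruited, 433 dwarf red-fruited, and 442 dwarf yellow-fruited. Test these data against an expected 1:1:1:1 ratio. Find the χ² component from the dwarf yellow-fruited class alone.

Expected counts for N = 1811 under a 1:1:1:1 ratio (total parts = 4):
  tall red-fruited: 1811 × 1/4 = 452.75
  tall yellow-fruited: 1811 × 1/4 = 452.75
  dwarf red-fruited: 1811 × 1/4 = 452.75
  dwarf yellow-fruited: 1811 × 1/4 = 452.75
Contribution of dwarf yellow-fruited: (442 − 452.75)² / 452.75 = 0.2552

0.255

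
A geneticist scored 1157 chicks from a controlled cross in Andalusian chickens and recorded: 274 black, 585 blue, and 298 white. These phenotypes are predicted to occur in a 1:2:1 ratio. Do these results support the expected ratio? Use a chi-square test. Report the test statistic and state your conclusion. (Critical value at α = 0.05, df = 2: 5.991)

1.142; consistent

Under the 1:2:1 hypothesis (Σ ratio = 4, N = 1157):
  black: 1157 × 1/4 = 289.25
  blue: 1157 × 2/4 = 578.5
  white: 1157 × 1/4 = 289.25
χ² = Σ (O − E)² / E
  black: (274 − 289.25)² / 289.25 = 0.8040
  blue: (585 − 578.5)² / 578.5 = 0.0730
  white: (298 − 289.25)² / 289.25 = 0.2647
χ² = 0.8040 + 0.0730 + 0.2647 = 1.1417 ≈ 1.142
Degrees of freedom = 3 − 1 = 2; critical value at α = 0.05 is 5.991.
Since 1.142 < 5.991, we fail to reject the null hypothesis — the data are consistent with the 1:2:1 ratio.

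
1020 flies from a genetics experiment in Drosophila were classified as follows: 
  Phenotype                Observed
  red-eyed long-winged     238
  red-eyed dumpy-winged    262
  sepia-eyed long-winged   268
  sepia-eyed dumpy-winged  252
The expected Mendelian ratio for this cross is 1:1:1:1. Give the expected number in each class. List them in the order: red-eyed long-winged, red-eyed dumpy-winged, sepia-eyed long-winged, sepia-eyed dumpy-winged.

255, 255, 255, 255

Expected counts for N = 1020 under a 1:1:1:1 ratio (total parts = 4):
  red-eyed long-winged: 1020 × 1/4 = 255
  red-eyed dumpy-winged: 1020 × 1/4 = 255
  sepia-eyed long-winged: 1020 × 1/4 = 255
  sepia-eyed dumpy-winged: 1020 × 1/4 = 255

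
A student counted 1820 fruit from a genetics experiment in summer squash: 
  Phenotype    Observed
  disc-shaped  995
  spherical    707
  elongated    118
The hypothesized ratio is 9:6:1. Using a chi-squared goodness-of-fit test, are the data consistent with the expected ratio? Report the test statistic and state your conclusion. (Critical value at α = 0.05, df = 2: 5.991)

1.846; consistent

Under the 9:6:1 hypothesis (Σ ratio = 16, N = 1820):
  disc-shaped: 1820 × 9/16 = 1023.75
  spherical: 1820 × 6/16 = 682.5
  elongated: 1820 × 1/16 = 113.75
χ² = Σ (O − E)² / E
  disc-shaped: (995 − 1023.75)² / 1023.75 = 0.8074
  spherical: (707 − 682.5)² / 682.5 = 0.8795
  elongated: (118 − 113.75)² / 113.75 = 0.1588
χ² = 0.8074 + 0.8795 + 0.1588 = 1.8457 ≈ 1.846
Degrees of freedom = 3 − 1 = 2; critical value at α = 0.05 is 5.991.
Since 1.846 < 5.991, we fail to reject the null hypothesis — the data are consistent with the 9:6:1 ratio.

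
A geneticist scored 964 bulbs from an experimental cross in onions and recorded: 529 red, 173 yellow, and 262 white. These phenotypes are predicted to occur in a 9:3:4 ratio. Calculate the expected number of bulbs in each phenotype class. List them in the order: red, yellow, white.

542.25, 180.75, 241

Under the 9:3:4 hypothesis (Σ ratio = 16, N = 964):
  red: 964 × 9/16 = 542.25
  yellow: 964 × 3/16 = 180.75
  white: 964 × 4/16 = 241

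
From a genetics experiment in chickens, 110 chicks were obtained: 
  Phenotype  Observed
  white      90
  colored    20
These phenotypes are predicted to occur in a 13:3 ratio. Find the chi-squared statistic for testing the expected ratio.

0.023

The 13:3 ratio has 16 parts, so with N = 110 the expected counts are:
  white: 110 × 13/16 = 89.375
  colored: 110 × 3/16 = 20.625
χ² = Σ (O − E)² / E
  white: (90 − 89.375)² / 89.375 = 0.0044
  colored: (20 − 20.625)² / 20.625 = 0.0189
χ² = 0.0044 + 0.0189 = 0.0233 ≈ 0.023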